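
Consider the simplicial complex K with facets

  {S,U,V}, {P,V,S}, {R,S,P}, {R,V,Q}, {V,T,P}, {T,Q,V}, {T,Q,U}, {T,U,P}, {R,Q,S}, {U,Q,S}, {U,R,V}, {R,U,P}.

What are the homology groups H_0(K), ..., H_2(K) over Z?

H_0 = Z,  H_1 = Z/2,  H_2 = 0.

Take the total order P < Q < R < S < T < U < V on the vertex set. Then K (dimension 2) consists of the simplices:

  0-simplices (7): P, Q, R, S, T, U, V
  1-simplices (18): PR, PS, PT, PU, PV, QR, QS, QT, QU, QV, RS, RU, RV, SU, SV, TU, TV, UV
  2-simplices (12): PRS, PRU, PSV, PTU, PTV, QRS, QRV, QSU, QTU, QTV, RUV, SUV

Hence C_0 ≅ Z^7, C_1 ≅ Z^18, C_2 ≅ Z^12.

∂_1: C_1 → C_0 sends each edge [p,q] (with p < q) to q − p. For instance
  ∂RU = U − R.
The resulting 7×18 matrix has rank 6, and its Smith normal form has invariant factors (1,1,1,1,1,1).

∂_2: C_2 → C_1 sends each 2-simplex [p,q,r] to [q,r] − [p,r] + [p,q]. For instance
  ∂QRV = RV − QV + QR,
  ∂PTV = TV − PV + PT.
As a 18×12 matrix over Z this has rank 12, with invariant factors (1,1,1,1,1,1,1,1,1,1,1,2).

Computing H_k = (kernel of ∂_k) / (image of ∂_{k+1}):

  H_0: rank C_0 − rank ∂_1 = 7 − 6 = 1, and the invariant factors of ∂_1 are all 1, so H_0 ≅ Z.
  H_1: rank ker ∂_1 − rank ∂_2 = (18 − 6) − 12 = 0, and ∂_2 has invariant factor 2 > 1, so H_1 ≅ Z/2.
  H_2: rank ker ∂_2 − rank ∂_3 = (12 − 12) − 0 = 0, and there is no ∂_3, so H_2 ≅ 0.

As a check, the Euler characteristic is 7 − 18 + 12 = 1, which agrees with 1 − 0 + 0 = 1.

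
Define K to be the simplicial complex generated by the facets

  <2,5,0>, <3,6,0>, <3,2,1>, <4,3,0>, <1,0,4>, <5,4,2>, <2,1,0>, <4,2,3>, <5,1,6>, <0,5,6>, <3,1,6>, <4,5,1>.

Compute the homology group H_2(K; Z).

Take the total order 0 < 1 < 2 < 3 < 4 < 5 < 6 on the vertex set. Then K (dimension 2) consists of the simplices:

  0-simplices (7): [0], [1], [2], [3], [4], [5], [6]
  1-simplices (18): [0,1], [0,2], [0,3], [0,4], [0,5], [0,6], [1,2], [1,3], [1,4], [1,5], [1,6], [2,3], [2,4], [2,5], [3,4], [3,6], [4,5], [5,6]
  2-simplices (12): [0,1,2], [0,1,4], [0,2,5], [0,3,4], [0,3,6], [0,5,6], [1,2,3], [1,3,6], [1,4,5], [1,5,6], [2,3,4], [2,4,5]

Hence C_0 ≅ Z^7, C_1 ≅ Z^18, C_2 ≅ Z^12.

∂_1: C_1 → C_0 maps an edge to its endpoints' difference, ∂[p,q] = q − p. For instance
  ∂[2,5] = [5] − [2].
This gives a 7×18 integer matrix of rank 6; reducing to Smith normal form yields diagonal entries (1,1,1,1,1,1).

Boundary ∂_2: C_2 → C_1 acts by ∂[p,q,r] = [q,r] − [p,r] + [p,q]. For instance
  ∂[0,2,5] = [2,5] − [0,5] + [0,2],
  ∂[0,3,6] = [3,6] − [0,6] + [0,3].
This gives a 18×12 integer matrix of rank 12; reducing to Smith normal form yields diagonal entries (1,1,1,1,1,1,1,1,1,1,1,2).

From H_k ≅ ker(∂_k) / im(∂_{k+1}) we obtain:

  H_2: rank ker ∂_2 − rank ∂_3 = (12 − 12) − 0 = 0, and there is no ∂_3, so H_2 ≅ 0.

H_2 = 0.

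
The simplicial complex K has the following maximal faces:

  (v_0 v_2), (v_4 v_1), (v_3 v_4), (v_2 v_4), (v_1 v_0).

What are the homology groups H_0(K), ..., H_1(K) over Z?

Fix the vertex order v_0 < v_1 < v_2 < v_3 < v_4 and write every simplex with vertices in increasing order. Then dim K = 1 and the simplices of K are:

  0-simplices (5): [v_0], [v_1], [v_2], [v_3], [v_4]
  1-simplices (5): [v_0,v_1], [v_0,v_2], [v_1,v_4], [v_2,v_4], [v_3,v_4]

giving chain groups C_0 ≅ Z^5, C_1 ≅ Z^5.

Boundary ∂_1: C_1 → C_0 sends each edge [p,q] (with p < q) to q − p.
This gives a 5×5 integer matrix of rank 4; reducing to Smith normal form yields diagonal entries (1,1,1,1).

From H_k ≅ ker(∂_k) / im(∂_{k+1}) we obtain:

  H_0: rank C_0 − rank ∂_1 = 5 − 4 = 1, and the invariant factors of ∂_1 are all 1, so H_0 ≅ Z.
  H_1: rank ker ∂_1 − rank ∂_2 = (5 − 4) − 0 = 1, and there is no ∂_2, so H_1 ≅ Z.

H_0 = Z,  H_1 = Z.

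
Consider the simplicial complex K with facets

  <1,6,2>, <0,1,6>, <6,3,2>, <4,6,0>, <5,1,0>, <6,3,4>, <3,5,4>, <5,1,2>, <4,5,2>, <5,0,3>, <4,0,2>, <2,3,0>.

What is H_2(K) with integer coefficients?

H_2 ≅ 0.

We work with the vertex ordering 0 < 1 < 2 < 3 < 4 < 5 < 6. The simplices of K, each written with vertices in increasing order, are:

  0-simplices (7): [0], [1], [2], [3], [4], [5], [6]
  1-simplices (18): [0,1], [0,2], [0,3], [0,4], [0,5], [0,6], [1,2], [1,5], [1,6], [2,3], [2,4], [2,5], [2,6], [3,4], [3,5], [3,6], [4,5], [4,6]
  2-simplices (12): [0,1,5], [0,1,6], [0,2,3], [0,2,4], [0,3,5], [0,4,6], [1,2,5], [1,2,6], [2,3,6], [2,4,5], [3,4,5], [3,4,6]

Hence C_0 ≅ Z^7, C_1 ≅ Z^18, C_2 ≅ Z^12.

∂_1: C_1 → C_0 is given by ∂[p,q] = [q] − [p].
As a 7×18 matrix over Z this has rank 6, with invariant factors (1,1,1,1,1,1).

∂_2: C_2 → C_1 acts by ∂[p,q,r] = [q,r] − [p,r] + [p,q]. For instance
  ∂[0,2,3] = [2,3] − [0,3] + [0,2],
  ∂[0,1,5] = [1,5] − [0,5] + [0,1].
As a 18×12 matrix over Z this has rank 12, with invariant factors (1,1,1,1,1,1,1,1,1,1,1,2).

Now H_k = ker ∂_k / im ∂_{k+1}, so:

  H_2: rank ker ∂_2 − rank ∂_3 = (12 − 12) − 0 = 0, and there is no ∂_3, so H_2 ≅ 0.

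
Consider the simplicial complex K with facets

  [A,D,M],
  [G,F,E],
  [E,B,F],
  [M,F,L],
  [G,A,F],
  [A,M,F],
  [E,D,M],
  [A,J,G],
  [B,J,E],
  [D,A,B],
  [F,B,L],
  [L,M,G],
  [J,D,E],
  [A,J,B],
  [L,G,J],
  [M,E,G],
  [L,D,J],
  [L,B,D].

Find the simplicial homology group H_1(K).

H_1 ≅ Z ⊕ Z/2.

Order the vertices as A < B < D < E < F < G < J < L < M. Listing each simplex with vertices in this order, K has dimension 2 with simplices:

  0-simplices (9): A, B, D, E, F, G, J, L, M
  1-simplices (27): AB, AD, AF, AG, AJ, AM, BD, BE, BF, BJ, BL, DE, DJ, DL, DM, EF, EG, EJ, EM, FG, FL, FM, GJ, GL, GM, JL, LM
  2-simplices (18): ABD, ABJ, ADM, AFG, AFM, AGJ, BDL, BEF, BEJ, BFL, DEJ, DEM, DJL, EFG, EGM, FLM, GJL, GLM

giving chain groups C_0 ≅ Z^9, C_1 ≅ Z^27, C_2 ≅ Z^18.

The boundary map ∂_1: C_1 → C_0 sends each edge [p,q] (with p < q) to q − p. For instance
  ∂FG = G − F.
As a 9×27 matrix over Z this has rank 8, with invariant factors (1,1,1,1,1,1,1,1).

The boundary map ∂_2: C_2 → C_1 maps a triangle to the signed sum of its edges. For instance
  ∂BFL = FL − BL + BF,
  ∂AFM = FM − AM + AF.
The 27×18 boundary matrix has rank 18 and Smith normal form diag(1,1,1,1,1,1,1,1,1,1,1,1,1,1,1,1,1,2).

Reading off H_k = ker ∂_k / im ∂_{k+1}:

  H_1: rank ker ∂_1 − rank ∂_2 = (27 − 8) − 18 = 1, and ∂_2 has invariant factor 2 > 1, so H_1 ≅ Z ⊕ Z/2.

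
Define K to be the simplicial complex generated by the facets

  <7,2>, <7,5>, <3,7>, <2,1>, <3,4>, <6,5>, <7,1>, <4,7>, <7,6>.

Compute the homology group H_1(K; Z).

H_1 ≅ Z^3.

Take the total order 1 < 2 < 3 < 4 < 5 < 6 < 7 on the vertex set. Then K (dimension 1) consists of the simplices:

  0-simplices (7): [1], [2], [3], [4], [5], [6], [7]
  1-simplices (9): [1,2], [1,7], [2,7], [3,4], [3,7], [4,7], [5,6], [5,7], [6,7]

giving chain groups C_0 ≅ Z^7, C_1 ≅ Z^9.

Boundary ∂_1: C_1 → C_0 is given by ∂[p,q] = [q] − [p].
The 7×9 boundary matrix has rank 6 and Smith normal form diag(1,1,1,1,1,1).

Computing H_k = (kernel of ∂_k) / (image of ∂_{k+1}):

  H_1: rank ker ∂_1 − rank ∂_2 = (9 − 6) − 0 = 3, and there is no ∂_2, so H_1 ≅ Z^3.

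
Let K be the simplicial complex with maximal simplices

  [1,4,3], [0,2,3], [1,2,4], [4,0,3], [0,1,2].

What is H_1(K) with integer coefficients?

H_1 ≅ Z.

Fix the vertex order 0 < 1 < 2 < 3 < 4 and write every simplex with vertices in increasing order. Then dim K = 2 and the simplices of K are:

  0-simplices (5): [0], [1], [2], [3], [4]
  1-simplices (10): [0,1], [0,2], [0,3], [0,4], [1,2], [1,3], [1,4], [2,3], [2,4], [3,4]
  2-simplices (5): [0,1,2], [0,2,3], [0,3,4], [1,2,4], [1,3,4]

giving chain groups C_0 ≅ Z^5, C_1 ≅ Z^10, C_2 ≅ Z^5.

Boundary ∂_1: C_1 → C_0 is given by ∂[p,q] = [q] − [p]. For instance
  ∂[2,3] = [3] − [2].
The 5×10 boundary matrix has rank 4 and Smith normal form diag(1,1,1,1).

Boundary ∂_2: C_2 → C_1 acts by ∂[p,q,r] = [q,r] − [p,r] + [p,q]. For instance
  ∂[0,3,4] = [3,4] − [0,4] + [0,3],
  ∂[1,3,4] = [3,4] − [1,4] + [1,3].
The resulting 10×5 matrix has rank 5, and its Smith normal form has invariant factors (1,1,1,1,1).

From H_k ≅ ker(∂_k) / im(∂_{k+1}) we obtain:

  H_1: rank ker ∂_1 − rank ∂_2 = (10 − 4) − 5 = 1, and the invariant factors of ∂_2 are all 1, so H_1 ≅ Z.

(K is a triangulation of the Möbius band.)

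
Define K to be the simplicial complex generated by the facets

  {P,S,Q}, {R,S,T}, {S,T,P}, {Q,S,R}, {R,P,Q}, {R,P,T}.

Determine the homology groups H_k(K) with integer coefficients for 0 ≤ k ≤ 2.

Order the vertices as P < Q < R < S < T. Listing each simplex with vertices in this order, K has dimension 2 with simplices:

  0-simplices (5): P, Q, R, S, T
  1-simplices (9): PQ, PR, PS, PT, QR, QS, RS, RT, ST
  2-simplices (6): PQR, PQS, PRT, PST, QRS, RST

giving chain groups C_0 ≅ Z^5, C_1 ≅ Z^9, C_2 ≅ Z^6.

Boundary ∂_1: C_1 → C_0 maps an edge to its endpoints' difference, ∂[p,q] = q − p. For instance
  ∂RS = S − R.
The 5×9 boundary matrix has rank 4 and Smith normal form diag(1,1,1,1).

Boundary ∂_2: C_2 → C_1 sends each 2-simplex [p,q,r] to [q,r] − [p,r] + [p,q]. For instance
  ∂PQR = QR − PR + PQ,
  ∂PRT = RT − PT + PR.
This gives a 9×6 integer matrix of rank 5; reducing to Smith normal form yields diagonal entries (1,1,1,1,1).

Computing H_k = (kernel of ∂_k) / (image of ∂_{k+1}):

  H_0: rank C_0 − rank ∂_1 = 5 − 4 = 1, and the invariant factors of ∂_1 are all 1, so H_0 ≅ Z.
  H_1: rank ker ∂_1 − rank ∂_2 = (9 − 4) − 5 = 0, and the invariant factors of ∂_2 are all 1, so H_1 ≅ 0.
  H_2: rank ker ∂_2 − rank ∂_3 = (6 − 5) − 0 = 1, and there is no ∂_3, so H_2 ≅ Z.

H_0 ≅ Z,  H_1 = 0,  H_2 ≅ Z.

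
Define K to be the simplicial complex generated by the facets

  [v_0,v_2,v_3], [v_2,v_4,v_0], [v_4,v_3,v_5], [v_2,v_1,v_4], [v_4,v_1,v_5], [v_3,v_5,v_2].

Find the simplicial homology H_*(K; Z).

K has 6 vertices, 12 edges, 6 triangles.
rank ∂_0 = 0, rank ∂_1 = 5 ⇒ b_0 = 6 − 0 − 5 = 1; all invariant factors of ∂_1 are 1 so no torsion. So H_0 ≅ Z.
rank ∂_1 = 5, rank ∂_2 = 6 ⇒ b_1 = 12 − 5 − 6 = 1; all invariant factors of ∂_2 are 1 so no torsion. So H_1 ≅ Z.
rank ∂_2 = 6, rank ∂_3 = 0 ⇒ b_2 = 6 − 6 − 0 = 0. So H_2 ≅ 0.

H_0 ≅ Z,  H_1 ≅ Z,  H_2 = 0.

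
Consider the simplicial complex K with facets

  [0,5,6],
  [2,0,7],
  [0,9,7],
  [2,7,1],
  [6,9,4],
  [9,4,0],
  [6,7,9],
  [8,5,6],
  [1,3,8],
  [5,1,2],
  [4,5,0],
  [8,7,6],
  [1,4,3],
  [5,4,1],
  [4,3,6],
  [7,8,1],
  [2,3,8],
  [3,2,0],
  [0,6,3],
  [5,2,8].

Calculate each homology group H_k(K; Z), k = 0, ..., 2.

We work with the vertex ordering 0 < 1 < 2 < 3 < 4 < 5 < 6 < 7 < 8 < 9. The simplices of K, each written with vertices in increasing order, are:

  0-simplices (10): [0], [1], [2], [3], [4], [5], [6], [7], [8], [9]
  1-simplices (30): (30 of them)
  2-simplices (20): (20 of them)

giving chain groups C_0 ≅ Z^10, C_1 ≅ Z^30, C_2 ≅ Z^20.

∂_1: C_1 → C_0 sends each edge [p,q] (with p < q) to q − p. For instance
  ∂[0,5] = [5] − [0].
As a 10×30 matrix over Z this has rank 9, with invariant factors (1,1,1,1,1,1,1,1,1).

Boundary ∂_2: C_2 → C_1 maps a triangle to the signed sum of its edges. For instance
  ∂[0,2,7] = [2,7] − [0,7] + [0,2],
  ∂[0,3,6] = [3,6] − [0,6] + [0,3].
This gives a 30×20 integer matrix of rank 20; reducing to Smith normal form yields diagonal entries (1,1,1,1,1,1,1,1,1,1,1,1,1,1,1,1,1,1,1,2).

From H_k ≅ ker(∂_k) / im(∂_{k+1}) we obtain:

  H_0: rank C_0 − rank ∂_1 = 10 − 9 = 1, and the invariant factors of ∂_1 are all 1, so H_0 = Z.
  H_1: rank ker ∂_1 − rank ∂_2 = (30 − 9) − 20 = 1, and ∂_2 has invariant factor 2 > 1, so H_1 = Z ⊕ Z_2.
  H_2: rank ker ∂_2 − rank ∂_3 = (20 − 20) − 0 = 0, and there is no ∂_3, so H_2 = 0.

As a check, the Euler characteristic is 10 − 30 + 20 = 0, which agrees with 1 − 1 + 0 = 0.
(K is a triangulation of the Klein bottle.)

H_0 = Z,  H_1 = Z ⊕ Z_2,  H_2 = 0.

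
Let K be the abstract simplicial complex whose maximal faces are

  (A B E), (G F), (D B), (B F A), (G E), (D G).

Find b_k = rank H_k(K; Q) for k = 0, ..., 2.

K has 6 vertices, 9 edges, 2 triangles.
rank ∂_0 = 0, rank ∂_1 = 5 ⇒ b_0 = 6 − 0 − 5 = 1; all invariant factors of ∂_1 are 1 so no torsion. So H_0 ≅ Z.
rank ∂_1 = 5, rank ∂_2 = 2 ⇒ b_1 = 9 − 5 − 2 = 2; all invariant factors of ∂_2 are 1 so no torsion. So H_1 ≅ Z^2.
rank ∂_2 = 2, rank ∂_3 = 0 ⇒ b_2 = 2 − 2 − 0 = 0. So H_2 ≅ 0.

b_0 = 1, b_1 = 2, b_2 = 0.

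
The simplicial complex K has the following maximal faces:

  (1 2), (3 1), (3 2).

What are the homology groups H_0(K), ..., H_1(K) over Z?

H_0 = Z,  H_1 = Z.

Take the total order 1 < 2 < 3 on the vertex set. Then K (dimension 1) consists of the simplices:

  0-simplices (3): [1], [2], [3]
  1-simplices (3): [1,2], [1,3], [2,3]

giving chain groups C_0 ≅ Z^3, C_1 ≅ Z^3.

The boundary map ∂_1: C_1 → C_0 sends each edge [p,q] (with p < q) to q − p.
As a 3×3 matrix over Z this has rank 2, with invariant factors (1,1).

Now H_k = ker ∂_k / im ∂_{k+1}, so:

  H_0: rank C_0 − rank ∂_1 = 3 − 2 = 1, and the invariant factors of ∂_1 are all 1, so H_0 = Z.
  H_1: rank ker ∂_1 − rank ∂_2 = (3 − 2) − 0 = 1, and there is no ∂_2, so H_1 = Z.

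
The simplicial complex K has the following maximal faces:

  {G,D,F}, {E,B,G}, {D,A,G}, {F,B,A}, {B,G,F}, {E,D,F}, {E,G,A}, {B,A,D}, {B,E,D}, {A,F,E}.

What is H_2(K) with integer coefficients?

H_2 ≅ 0.

Fix the vertex order A < B < D < E < F < G and write every simplex with vertices in increasing order. Then dim K = 2 and the simplices of K are:

  0-simplices (6): A, B, D, E, F, G
  1-simplices (15): AB, AD, AE, AF, AG, BD, BE, BF, BG, DE, DF, DG, EF, EG, FG
  2-simplices (10): ABD, ABF, ADG, AEF, AEG, BDE, BEG, BFG, DEF, DFG

Hence C_0 ≅ Z^6, C_1 ≅ Z^15, C_2 ≅ Z^10.

∂_1: C_1 → C_0 sends each edge [p,q] (with p < q) to q − p. For instance
  ∂DF = F − D.
This gives a 6×15 integer matrix of rank 5; reducing to Smith normal form yields diagonal entries (1,1,1,1,1).

The boundary map ∂_2: C_2 → C_1 maps a triangle to the signed sum of its edges. For instance
  ∂ABD = BD − AD + AB,
  ∂DEF = EF − DF + DE.
The 15×10 boundary matrix has rank 10 and Smith normal form diag(1,1,1,1,1,1,1,1,1,2).

Reading off H_k = ker ∂_k / im ∂_{k+1}:

  H_2: rank ker ∂_2 − rank ∂_3 = (10 − 10) − 0 = 0, and there is no ∂_3, so H_2 = 0.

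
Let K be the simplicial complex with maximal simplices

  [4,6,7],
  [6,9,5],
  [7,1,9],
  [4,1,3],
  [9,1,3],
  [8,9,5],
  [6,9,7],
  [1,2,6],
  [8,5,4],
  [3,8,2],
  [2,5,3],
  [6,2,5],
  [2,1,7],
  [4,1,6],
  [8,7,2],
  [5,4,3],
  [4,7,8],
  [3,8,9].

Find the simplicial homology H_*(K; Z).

Order the vertices as 1 < 2 < 3 < 4 < 5 < 6 < 7 < 8 < 9. Listing each simplex with vertices in this order, K has dimension 2 with simplices:

  0-simplices (9): [1], [2], [3], [4], [5], [6], [7], [8], [9]
  1-simplices (27): (27 of them)
  2-simplices (18): [1,2,6], [1,2,7], [1,3,4], [1,3,9], [1,4,6], [1,7,9], [2,3,5], [2,3,8], [2,5,6], [2,7,8], [3,4,5], [3,8,9], [4,5,8], [4,6,7], [4,7,8], [5,6,9], [5,8,9], [6,7,9]

so the chain groups are C_0 ≅ Z^9, C_1 ≅ Z^27, C_2 ≅ Z^18.

Boundary ∂_1: C_1 → C_0 sends each edge [p,q] (with p < q) to q − p. For instance
  ∂[8,9] = [9] − [8].
This gives a 9×27 integer matrix of rank 8; reducing to Smith normal form yields diagonal entries (1,1,1,1,1,1,1,1).

Boundary ∂_2: C_2 → C_1 acts by ∂[p,q,r] = [q,r] − [p,r] + [p,q]. For instance
  ∂[3,4,5] = [4,5] − [3,5] + [3,4],
  ∂[1,2,6] = [2,6] − [1,6] + [1,2].
As a 27×18 matrix over Z this has rank 18, with invariant factors (1,1,1,1,1,1,1,1,1,1,1,1,1,1,1,1,1,2).

Reading off H_k = ker ∂_k / im ∂_{k+1}:

  H_0: rank C_0 − rank ∂_1 = 9 − 8 = 1, and the invariant factors of ∂_1 are all 1, so H_0 = Z.
  H_1: rank ker ∂_1 − rank ∂_2 = (27 − 8) − 18 = 1, and ∂_2 has invariant factor 2 > 1, so H_1 = Z ⊕ Z/2.
  H_2: rank ker ∂_2 − rank ∂_3 = (18 − 18) − 0 = 0, and there is no ∂_3, so H_2 = 0.

(K is a triangulation of the Klein bottle.)

H_0 ≅ Z,  H_1 ≅ Z ⊕ Z/2,  H_2 = 0.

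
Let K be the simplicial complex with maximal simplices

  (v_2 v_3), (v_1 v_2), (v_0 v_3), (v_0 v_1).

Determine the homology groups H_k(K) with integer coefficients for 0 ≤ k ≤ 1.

H_0 ≅ Z,  H_1 ≅ Z.

Fix the vertex order v_0 < v_1 < v_2 < v_3 and write every simplex with vertices in increasing order. Then dim K = 1 and the simplices of K are:

  0-simplices (4): [v_0], [v_1], [v_2], [v_3]
  1-simplices (4): [v_0,v_1], [v_0,v_3], [v_1,v_2], [v_2,v_3]

Hence C_0 ≅ Z^4, C_1 ≅ Z^4.

Boundary ∂_1: C_1 → C_0 is given by ∂[p,q] = [q] − [p]. For instance
  ∂[v_0,v_3] = [v_3] − [v_0].
The 4×4 boundary matrix has rank 3 and Smith normal form diag(1,1,1).

Computing H_k = (kernel of ∂_k) / (image of ∂_{k+1}):

  H_0: rank C_0 − rank ∂_1 = 4 − 3 = 1, and the invariant factors of ∂_1 are all 1, so H_0 = Z.
  H_1: rank ker ∂_1 − rank ∂_2 = (4 − 3) − 0 = 1, and there is no ∂_2, so H_1 = Z.

As a check, the Euler characteristic is 4 − 4 = 0, which agrees with 1 − 1 = 0.
(K is a triangulation of the circle S^1.)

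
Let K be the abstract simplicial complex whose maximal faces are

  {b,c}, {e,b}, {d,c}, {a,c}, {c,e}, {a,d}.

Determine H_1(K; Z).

H_1 ≅ Z^2.

We work with the vertex ordering a < b < c < d < e. The simplices of K, each written with vertices in increasing order, are:

  0-simplices (5): a, b, c, d, e
  1-simplices (6): ac, ad, bc, be, cd, ce

giving chain groups C_0 ≅ Z^5, C_1 ≅ Z^6.

∂_1: C_1 → C_0 is given by ∂[p,q] = [q] − [p]. For instance
  ∂be = e − b.
The 5×6 boundary matrix has rank 4 and Smith normal form diag(1,1,1,1).

Reading off H_k = ker ∂_k / im ∂_{k+1}:

  H_1: rank ker ∂_1 − rank ∂_2 = (6 − 4) − 0 = 2, and there is no ∂_2, so H_1 ≅ Z^2.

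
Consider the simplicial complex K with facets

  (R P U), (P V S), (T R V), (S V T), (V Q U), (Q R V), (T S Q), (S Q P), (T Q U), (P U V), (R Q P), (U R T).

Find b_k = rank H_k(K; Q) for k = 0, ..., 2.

b_0 = 1, b_1 = 0, b_2 = 0.

Order the vertices as P < Q < R < S < T < U < V. Listing each simplex with vertices in this order, K has dimension 2 with simplices:

  0-simplices (7): P, Q, R, S, T, U, V
  1-simplices (18): PQ, PR, PS, PU, PV, QR, QS, QT, QU, QV, RT, RU, RV, ST, SV, TU, TV, UV
  2-simplices (12): PQR, PQS, PRU, PSV, PUV, QRV, QST, QTU, QUV, RTU, RTV, STV

Hence C_0 ≅ Z^7, C_1 ≅ Z^18, C_2 ≅ Z^12.

The boundary map ∂_1: C_1 → C_0 is given by ∂[p,q] = [q] − [p]. For instance
  ∂PQ = Q − P.
The resulting 7×18 matrix has rank 6, and its Smith normal form has invariant factors (1,1,1,1,1,1).

The boundary map ∂_2: C_2 → C_1 maps a triangle to the signed sum of its edges. For instance
  ∂QUV = UV − QV + QU,
  ∂PUV = UV − PV + PU.
This gives a 18×12 integer matrix of rank 12; reducing to Smith normal form yields diagonal entries (1,1,1,1,1,1,1,1,1,1,1,2).

From H_k ≅ ker(∂_k) / im(∂_{k+1}) we obtain:

  H_0: rank C_0 − rank ∂_1 = 7 − 6 = 1, and the invariant factors of ∂_1 are all 1, so H_0 = Z.
  H_1: rank ker ∂_1 − rank ∂_2 = (18 − 6) − 12 = 0, and ∂_2 has invariant factor 2 > 1, so H_1 = Z/2.
  H_2: rank ker ∂_2 − rank ∂_3 = (12 − 12) − 0 = 0, and there is no ∂_3, so H_2 = 0.

(K is a triangulation of the real projective plane RP^2.)

Hence the Betti numbers are b_0 = 1, b_1 = 0, b_2 = 0.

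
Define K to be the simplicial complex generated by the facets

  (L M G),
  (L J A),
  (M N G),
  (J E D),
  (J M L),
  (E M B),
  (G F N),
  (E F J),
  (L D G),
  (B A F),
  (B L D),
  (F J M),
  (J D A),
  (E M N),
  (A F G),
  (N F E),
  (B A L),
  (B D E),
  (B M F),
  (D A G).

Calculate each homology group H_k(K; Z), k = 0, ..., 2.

H_0 ≅ Z,  H_1 ≅ Z ⊕ Z_2,  H_2 = 0.

We work with the vertex ordering A < B < D < E < F < G < J < L < M < N. The simplices of K, each written with vertices in increasing order, are:

  0-simplices (10): A, B, D, E, F, G, J, L, M, N
  1-simplices (30): AB, AD, AF, AG, AJ, AL, BD, BE, BF, BL, BM, DE, DG, DJ, DL, EF, EJ, EM, EN, FG, FJ, FM, FN, GL, GM, GN, JL, JM, LM, MN
  2-simplices (20): ABF, ABL, ADG, ADJ, AFG, AJL, BDE, BDL, BEM, BFM, DEJ, DGL, EFJ, EFN, EMN, FGN, FJM, GLM, GMN, JLM

Hence C_0 ≅ Z^10, C_1 ≅ Z^30, C_2 ≅ Z^20.

Boundary ∂_1: C_1 → C_0 sends each edge [p,q] (with p < q) to q − p. For instance
  ∂DE = E − D.
The 10×30 boundary matrix has rank 9 and Smith normal form diag(1,1,1,1,1,1,1,1,1).

∂_2: C_2 → C_1 maps a triangle to the signed sum of its edges. For instance
  ∂GLM = LM − GM + GL,
  ∂EFJ = FJ − EJ + EF.
As a 30×20 matrix over Z this has rank 20, with invariant factors (1,1,1,1,1,1,1,1,1,1,1,1,1,1,1,1,1,1,1,2).

From H_k ≅ ker(∂_k) / im(∂_{k+1}) we obtain:

  H_0: rank C_0 − rank ∂_1 = 10 − 9 = 1, and the invariant factors of ∂_1 are all 1, so H_0 = Z.
  H_1: rank ker ∂_1 − rank ∂_2 = (30 − 9) − 20 = 1, and ∂_2 has invariant factor 2 > 1, so H_1 = Z ⊕ Z_2.
  H_2: rank ker ∂_2 − rank ∂_3 = (20 − 20) − 0 = 0, and there is no ∂_3, so H_2 = 0.

(K is a triangulation of the Klein bottle.)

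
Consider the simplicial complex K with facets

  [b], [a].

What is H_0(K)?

H_0 ≅ Z^2.

Fix the vertex order a < b and write every simplex with vertices in increasing order. Then dim K = 0 and the simplices of K are:

  0-simplices (2): a, b

so the chain groups are C_0 ≅ Z^2.

Computing H_k = (kernel of ∂_k) / (image of ∂_{k+1}):

  H_0: rank C_0 − rank ∂_1 = 2 − 0 = 2, and there is no ∂_1, so H_0 = Z^2.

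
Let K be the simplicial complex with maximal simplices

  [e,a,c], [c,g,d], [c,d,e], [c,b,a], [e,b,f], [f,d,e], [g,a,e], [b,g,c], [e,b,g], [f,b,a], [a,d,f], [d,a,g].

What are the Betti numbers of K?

Fix the vertex order a < b < c < d < e < f < g and write every simplex with vertices in increasing order. Then dim K = 2 and the simplices of K are:

  0-simplices (7): a, b, c, d, e, f, g
  1-simplices (18): ab, ac, ad, ae, af, ag, bc, be, bf, bg, cd, ce, cg, de, df, dg, ef, eg
  2-simplices (12): abc, abf, ace, adf, adg, aeg, bcg, bef, beg, cde, cdg, def

Hence C_0 ≅ Z^7, C_1 ≅ Z^18, C_2 ≅ Z^12.

Boundary ∂_1: C_1 → C_0 maps an edge to its endpoints' difference, ∂[p,q] = q − p. For instance
  ∂ab = b − a.
As a 7×18 matrix over Z this has rank 6, with invariant factors (1,1,1,1,1,1).

The boundary map ∂_2: C_2 → C_1 sends each 2-simplex [p,q,r] to [q,r] − [p,r] + [p,q]. For instance
  ∂cde = de − ce + cd,
  ∂beg = eg − bg + be.
This gives a 18×12 integer matrix of rank 12; reducing to Smith normal form yields diagonal entries (1,1,1,1,1,1,1,1,1,1,1,2).

Computing H_k = (kernel of ∂_k) / (image of ∂_{k+1}):

  H_0: rank C_0 − rank ∂_1 = 7 − 6 = 1, and the invariant factors of ∂_1 are all 1, so H_0 ≅ Z.
  H_1: rank ker ∂_1 − rank ∂_2 = (18 − 6) − 12 = 0, and ∂_2 has invariant factor 2 > 1, so H_1 ≅ Z/2Z.
  H_2: rank ker ∂_2 − rank ∂_3 = (12 − 12) − 0 = 0, and there is no ∂_3, so H_2 ≅ 0.

As a check, the Euler characteristic is 7 − 18 + 12 = 1, which agrees with 1 − 0 + 0 = 1.

Hence the Betti numbers are b_0 = 1, b_1 = 0, b_2 = 0.

b_0 = 1, b_1 = 0, b_2 = 0.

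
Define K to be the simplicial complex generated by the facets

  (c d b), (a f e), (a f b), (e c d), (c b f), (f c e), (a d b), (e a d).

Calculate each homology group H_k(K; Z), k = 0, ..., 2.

Fix the vertex order a < b < c < d < e < f and write every simplex with vertices in increasing order. Then dim K = 2 and the simplices of K are:

  0-simplices (6): a, b, c, d, e, f
  1-simplices (12): ab, ad, ae, af, bc, bd, bf, cd, ce, cf, de, ef
  2-simplices (8): abd, abf, ade, aef, bcd, bcf, cde, cef

giving chain groups C_0 ≅ Z^6, C_1 ≅ Z^12, C_2 ≅ Z^8.

The boundary map ∂_1: C_1 → C_0 is given by ∂[p,q] = [q] − [p]. For instance
  ∂ad = d − a.
The 6×12 boundary matrix has rank 5 and Smith normal form diag(1,1,1,1,1).

Boundary ∂_2: C_2 → C_1 maps a triangle to the signed sum of its edges. For instance
  ∂cef = ef − cf + ce,
  ∂abf = bf − af + ab.
As a 12×8 matrix over Z this has rank 7, with invariant factors (1,1,1,1,1,1,1).

Computing H_k = (kernel of ∂_k) / (image of ∂_{k+1}):

  H_0: rank C_0 − rank ∂_1 = 6 − 5 = 1, and the invariant factors of ∂_1 are all 1, so H_0 ≅ Z.
  H_1: rank ker ∂_1 − rank ∂_2 = (12 − 5) − 7 = 0, and the invariant factors of ∂_2 are all 1, so H_1 ≅ 0.
  H_2: rank ker ∂_2 − rank ∂_3 = (8 − 7) − 0 = 1, and there is no ∂_3, so H_2 ≅ Z.

As a check, the Euler characteristic is 6 − 12 + 8 = 2, which agrees with 1 − 0 + 1 = 2.

H_0 ≅ Z,  H_1 = 0,  H_2 ≅ Z.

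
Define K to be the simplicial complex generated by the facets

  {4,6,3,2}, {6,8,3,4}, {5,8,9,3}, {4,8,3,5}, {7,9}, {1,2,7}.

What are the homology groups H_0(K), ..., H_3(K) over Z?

H_0 ≅ Z,  H_1 ≅ Z,  H_2 = 0,  H_3 = 0.

Take the total order 1 < 2 < 3 < 4 < 5 < 6 < 7 < 8 < 9 on the vertex set. Then K (dimension 3) consists of the simplices:

  0-simplices (9): [1], [2], [3], [4], [5], [6], [7], [8], [9]
  1-simplices (19): [1,2], [1,7], [2,3], [2,4], [2,6], [2,7], [3,4], [3,5], [3,6], [3,8], [3,9], [4,5], [4,6], [4,8], [5,8], [5,9], [6,8], [7,9], [8,9]
  2-simplices (14): [1,2,7], [2,3,4], [2,3,6], [2,4,6], [3,4,5], [3,4,6], [3,4,8], [3,5,8], [3,5,9], [3,6,8], [3,8,9], [4,5,8], [4,6,8], [5,8,9]
  3-simplices (4): [2,3,4,6], [3,4,5,8], [3,4,6,8], [3,5,8,9]

so the chain groups are C_0 ≅ Z^9, C_1 ≅ Z^19, C_2 ≅ Z^14, C_3 ≅ Z^4.

∂_1: C_1 → C_0 sends each edge [p,q] (with p < q) to q − p. For instance
  ∂[2,4] = [4] − [2].
The resulting 9×19 matrix has rank 8, and its Smith normal form has invariant factors (1,1,1,1,1,1,1,1).

Boundary ∂_2: C_2 → C_1 acts by ∂[p,q,r] = [q,r] − [p,r] + [p,q]. For instance
  ∂[3,5,9] = [5,9] − [3,9] + [3,5],
  ∂[3,8,9] = [8,9] − [3,9] + [3,8].
The 19×14 boundary matrix has rank 10 and Smith normal form diag(1,1,1,1,1,1,1,1,1,1).

The boundary map ∂_3: C_3 → C_2 sends each 3-simplex σ to the alternating sum Σ_i (−1)^i (σ with its i-th vertex removed). For instance
  ∂[3,4,5,8] = [4,5,8] − [3,5,8] + [3,4,8] − [3,4,5],
  ∂[3,4,6,8] = [4,6,8] − [3,6,8] + [3,4,8] − [3,4,6].
As a 14×4 matrix over Z this has rank 4, with invariant factors (1,1,1,1).

From H_k ≅ ker(∂_k) / im(∂_{k+1}) we obtain:

  H_0: rank C_0 − rank ∂_1 = 9 − 8 = 1, and the invariant factors of ∂_1 are all 1, so H_0 ≅ Z.
  H_1: rank ker ∂_1 − rank ∂_2 = (19 − 8) − 10 = 1, and the invariant factors of ∂_2 are all 1, so H_1 ≅ Z.
  H_2: rank ker ∂_2 − rank ∂_3 = (14 − 10) − 4 = 0, and the invariant factors of ∂_3 are all 1, so H_2 ≅ 0.
  H_3: rank ker ∂_3 − rank ∂_4 = (4 − 4) − 0 = 0, and there is no ∂_4, so H_3 ≅ 0.

As a check, the Euler characteristic is 9 − 19 + 14 − 4 = 0, which agrees with 1 − 1 + 0 − 0 = 0.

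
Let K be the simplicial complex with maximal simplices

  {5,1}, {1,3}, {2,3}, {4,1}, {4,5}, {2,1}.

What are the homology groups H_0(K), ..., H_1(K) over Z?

H_0 = Z,  H_1 = Z^2.

We work with the vertex ordering 1 < 2 < 3 < 4 < 5. The simplices of K, each written with vertices in increasing order, are:

  0-simplices (5): [1], [2], [3], [4], [5]
  1-simplices (6): [1,2], [1,3], [1,4], [1,5], [2,3], [4,5]

so the chain groups are C_0 ≅ Z^5, C_1 ≅ Z^6.

Boundary ∂_1: C_1 → C_0 is given by ∂[p,q] = [q] − [p]. For instance
  ∂[2,3] = [3] − [2].
As a 5×6 matrix over Z this has rank 4, with invariant factors (1,1,1,1).

From H_k ≅ ker(∂_k) / im(∂_{k+1}) we obtain:

  H_0: rank C_0 − rank ∂_1 = 5 − 4 = 1, and the invariant factors of ∂_1 are all 1, so H_0 ≅ Z.
  H_1: rank ker ∂_1 − rank ∂_2 = (6 − 4) − 0 = 2, and there is no ∂_2, so H_1 ≅ Z^2.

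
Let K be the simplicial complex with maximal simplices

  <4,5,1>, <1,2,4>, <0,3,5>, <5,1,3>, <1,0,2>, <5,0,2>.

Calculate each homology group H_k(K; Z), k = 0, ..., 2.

H_0 ≅ Z,  H_1 ≅ Z,  H_2 = 0.

Fix the vertex order 0 < 1 < 2 < 3 < 4 < 5 and write every simplex with vertices in increasing order. Then dim K = 2 and the simplices of K are:

  0-simplices (6): [0], [1], [2], [3], [4], [5]
  1-simplices (12): [0,1], [0,2], [0,3], [0,5], [1,2], [1,3], [1,4], [1,5], [2,4], [2,5], [3,5], [4,5]
  2-simplices (6): [0,1,2], [0,2,5], [0,3,5], [1,2,4], [1,3,5], [1,4,5]

Hence C_0 ≅ Z^6, C_1 ≅ Z^12, C_2 ≅ Z^6.

∂_1: C_1 → C_0 maps an edge to its endpoints' difference, ∂[p,q] = q − p.
The resulting 6×12 matrix has rank 5, and its Smith normal form has invariant factors (1,1,1,1,1).

The boundary map ∂_2: C_2 → C_1 maps a triangle to the signed sum of its edges. For instance
  ∂[1,3,5] = [3,5] − [1,5] + [1,3],
  ∂[0,1,2] = [1,2] − [0,2] + [0,1].
This gives a 12×6 integer matrix of rank 6; reducing to Smith normal form yields diagonal entries (1,1,1,1,1,1).

Computing H_k = (kernel of ∂_k) / (image of ∂_{k+1}):

  H_0: rank C_0 − rank ∂_1 = 6 − 5 = 1, and the invariant factors of ∂_1 are all 1, so H_0 = Z.
  H_1: rank ker ∂_1 − rank ∂_2 = (12 − 5) − 6 = 1, and the invariant factors of ∂_2 are all 1, so H_1 = Z.
  H_2: rank ker ∂_2 − rank ∂_3 = (6 − 6) − 0 = 0, and there is no ∂_3, so H_2 = 0.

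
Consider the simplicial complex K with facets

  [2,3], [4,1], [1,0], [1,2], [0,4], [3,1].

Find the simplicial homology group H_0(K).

H_0 ≅ Z.

Fix the vertex order 0 < 1 < 2 < 3 < 4 and write every simplex with vertices in increasing order. Then dim K = 1 and the simplices of K are:

  0-simplices (5): [0], [1], [2], [3], [4]
  1-simplices (6): [0,1], [0,4], [1,2], [1,3], [1,4], [2,3]

so the chain groups are C_0 ≅ Z^5, C_1 ≅ Z^6.

∂_1: C_1 → C_0 is given by ∂[p,q] = [q] − [p]. For instance
  ∂[0,4] = [4] − [0].
The 5×6 boundary matrix has rank 4 and Smith normal form diag(1,1,1,1).

Computing H_k = (kernel of ∂_k) / (image of ∂_{k+1}):

  H_0: rank C_0 − rank ∂_1 = 5 − 4 = 1, and the invariant factors of ∂_1 are all 1, so H_0 ≅ Z.

(K is a triangulation of a wedge of 2 circles.)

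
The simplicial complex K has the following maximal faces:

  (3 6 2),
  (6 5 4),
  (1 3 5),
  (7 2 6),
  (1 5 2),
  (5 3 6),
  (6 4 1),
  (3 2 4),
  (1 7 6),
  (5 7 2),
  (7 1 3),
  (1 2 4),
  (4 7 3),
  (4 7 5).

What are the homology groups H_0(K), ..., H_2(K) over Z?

H_0 ≅ Z,  H_1 ≅ Z^2,  H_2 ≅ Z.

Fix the vertex order 1 < 2 < 3 < 4 < 5 < 6 < 7 and write every simplex with vertices in increasing order. Then dim K = 2 and the simplices of K are:

  0-simplices (7): [1], [2], [3], [4], [5], [6], [7]
  1-simplices (21): [1,2], [1,3], [1,4], [1,5], [1,6], [1,7], [2,3], [2,4], [2,5], [2,6], [2,7], [3,4], [3,5], [3,6], [3,7], [4,5], [4,6], [4,7], [5,6], [5,7], [6,7]
  2-simplices (14): [1,2,4], [1,2,5], [1,3,5], [1,3,7], [1,4,6], [1,6,7], [2,3,4], [2,3,6], [2,5,7], [2,6,7], [3,4,7], [3,5,6], [4,5,6], [4,5,7]

Hence C_0 ≅ Z^7, C_1 ≅ Z^21, C_2 ≅ Z^14.

The boundary map ∂_1: C_1 → C_0 is given by ∂[p,q] = [q] − [p].
The 7×21 boundary matrix has rank 6 and Smith normal form diag(1,1,1,1,1,1).

∂_2: C_2 → C_1 sends each 2-simplex [p,q,r] to [q,r] − [p,r] + [p,q]. For instance
  ∂[1,2,5] = [2,5] − [1,5] + [1,2],
  ∂[1,3,5] = [3,5] − [1,5] + [1,3].
The resulting 21×14 matrix has rank 13, and its Smith normal form has invariant factors (1,1,1,1,1,1,1,1,1,1,1,1,1).

From H_k ≅ ker(∂_k) / im(∂_{k+1}) we obtain:

  H_0: rank C_0 − rank ∂_1 = 7 − 6 = 1, and the invariant factors of ∂_1 are all 1, so H_0 = Z.
  H_1: rank ker ∂_1 − rank ∂_2 = (21 − 6) − 13 = 2, and the invariant factors of ∂_2 are all 1, so H_1 = Z^2.
  H_2: rank ker ∂_2 − rank ∂_3 = (14 − 13) − 0 = 1, and there is no ∂_3, so H_2 = Z.

As a check, the Euler characteristic is 7 − 21 + 14 = 0, which agrees with 1 − 2 + 1 = 0.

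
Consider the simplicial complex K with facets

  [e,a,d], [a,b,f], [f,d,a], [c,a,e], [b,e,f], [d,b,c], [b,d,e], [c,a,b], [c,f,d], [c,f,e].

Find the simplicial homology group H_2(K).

Order the vertices as a < b < c < d < e < f. Listing each simplex with vertices in this order, K has dimension 2 with simplices:

  0-simplices (6): a, b, c, d, e, f
  1-simplices (15): ab, ac, ad, ae, af, bc, bd, be, bf, cd, ce, cf, de, df, ef
  2-simplices (10): abc, abf, ace, ade, adf, bcd, bde, bef, cdf, cef

so the chain groups are C_0 ≅ Z^6, C_1 ≅ Z^15, C_2 ≅ Z^10.

Boundary ∂_1: C_1 → C_0 maps an edge to its endpoints' difference, ∂[p,q] = q − p. For instance
  ∂ac = c − a.
The 6×15 boundary matrix has rank 5 and Smith normal form diag(1,1,1,1,1).

The boundary map ∂_2: C_2 → C_1 acts by ∂[p,q,r] = [q,r] − [p,r] + [p,q]. For instance
  ∂ace = ce − ae + ac,
  ∂adf = df − af + ad.
As a 15×10 matrix over Z this has rank 10, with invariant factors (1,1,1,1,1,1,1,1,1,2).

From H_k ≅ ker(∂_k) / im(∂_{k+1}) we obtain:

  H_2: rank ker ∂_2 − rank ∂_3 = (10 − 10) − 0 = 0, and there is no ∂_3, so H_2 ≅ 0.

(K is a triangulation of the real projective plane RP^2.)

H_2 = 0.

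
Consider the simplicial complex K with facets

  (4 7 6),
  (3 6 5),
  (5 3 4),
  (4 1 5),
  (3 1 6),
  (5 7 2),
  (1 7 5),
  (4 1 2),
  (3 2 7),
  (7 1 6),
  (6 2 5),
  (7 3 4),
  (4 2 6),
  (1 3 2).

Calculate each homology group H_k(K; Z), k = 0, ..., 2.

K has 7 vertices, 21 edges, 14 triangles.
rank ∂_0 = 0, rank ∂_1 = 6 ⇒ b_0 = 7 − 0 − 6 = 1; all invariant factors of ∂_1 are 1 so no torsion. So H_0 ≅ Z.
rank ∂_1 = 6, rank ∂_2 = 13 ⇒ b_1 = 21 − 6 − 13 = 2; all invariant factors of ∂_2 are 1 so no torsion. So H_1 ≅ Z^2.
rank ∂_2 = 13, rank ∂_3 = 0 ⇒ b_2 = 14 − 13 − 0 = 1. So H_2 ≅ Z.

H_0 ≅ Z,  H_1 ≅ Z^2,  H_2 ≅ Z.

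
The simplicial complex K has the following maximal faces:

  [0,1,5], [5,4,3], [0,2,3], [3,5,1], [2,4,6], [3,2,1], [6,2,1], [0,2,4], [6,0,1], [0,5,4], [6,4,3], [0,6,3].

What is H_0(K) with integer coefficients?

Fix the vertex order 0 < 1 < 2 < 3 < 4 < 5 < 6 and write every simplex with vertices in increasing order. Then dim K = 2 and the simplices of K are:

  0-simplices (7): [0], [1], [2], [3], [4], [5], [6]
  1-simplices (18): [0,1], [0,2], [0,3], [0,4], [0,5], [0,6], [1,2], [1,3], [1,5], [1,6], [2,3], [2,4], [2,6], [3,4], [3,5], [3,6], [4,5], [4,6]
  2-simplices (12): [0,1,5], [0,1,6], [0,2,3], [0,2,4], [0,3,6], [0,4,5], [1,2,3], [1,2,6], [1,3,5], [2,4,6], [3,4,5], [3,4,6]

Hence C_0 ≅ Z^7, C_1 ≅ Z^18, C_2 ≅ Z^12.

Boundary ∂_1: C_1 → C_0 maps an edge to its endpoints' difference, ∂[p,q] = q − p. For instance
  ∂[1,3] = [3] − [1].
The resulting 7×18 matrix has rank 6, and its Smith normal form has invariant factors (1,1,1,1,1,1).

The boundary map ∂_2: C_2 → C_1 acts by ∂[p,q,r] = [q,r] − [p,r] + [p,q]. For instance
  ∂[3,4,6] = [4,6] − [3,6] + [3,4],
  ∂[1,2,3] = [2,3] − [1,3] + [1,2].
The 18×12 boundary matrix has rank 12 and Smith normal form diag(1,1,1,1,1,1,1,1,1,1,1,2).

From H_k ≅ ker(∂_k) / im(∂_{k+1}) we obtain:

  H_0: rank C_0 − rank ∂_1 = 7 − 6 = 1, and the invariant factors of ∂_1 are all 1, so H_0 = Z.

H_0 = Z.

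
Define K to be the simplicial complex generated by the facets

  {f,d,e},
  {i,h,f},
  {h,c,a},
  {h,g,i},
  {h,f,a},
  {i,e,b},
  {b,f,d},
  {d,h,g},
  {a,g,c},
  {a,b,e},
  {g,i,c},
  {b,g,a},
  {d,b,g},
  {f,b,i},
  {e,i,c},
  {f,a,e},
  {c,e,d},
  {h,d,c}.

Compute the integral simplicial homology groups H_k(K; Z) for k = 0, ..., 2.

Take the total order a < b < c < d < e < f < g < h < i on the vertex set. Then K (dimension 2) consists of the simplices:

  0-simplices (9): a, b, c, d, e, f, g, h, i
  1-simplices (27): ab, ac, ae, af, ag, ah, bd, be, bf, bg, bi, cd, ce, cg, ch, ci, de, df, dg, dh, ef, ei, fh, fi, gh, gi, hi
  2-simplices (18): abe, abg, acg, ach, aef, afh, bdf, bdg, bei, bfi, cde, cdh, cei, cgi, def, dgh, fhi, ghi

so the chain groups are C_0 ≅ Z^9, C_1 ≅ Z^27, C_2 ≅ Z^18.

∂_1: C_1 → C_0 maps an edge to its endpoints' difference, ∂[p,q] = q − p. For instance
  ∂ac = c − a.
As a 9×27 matrix over Z this has rank 8, with invariant factors (1,1,1,1,1,1,1,1).

Boundary ∂_2: C_2 → C_1 acts by ∂[p,q,r] = [q,r] − [p,r] + [p,q]. For instance
  ∂cgi = gi − ci + cg,
  ∂abe = be − ae + ab.
The 27×18 boundary matrix has rank 18 and Smith normal form diag(1,1,1,1,1,1,1,1,1,1,1,1,1,1,1,1,1,2).

From H_k ≅ ker(∂_k) / im(∂_{k+1}) we obtain:

  H_0: rank C_0 − rank ∂_1 = 9 − 8 = 1, and the invariant factors of ∂_1 are all 1, so H_0 ≅ Z.
  H_1: rank ker ∂_1 − rank ∂_2 = (27 − 8) − 18 = 1, and ∂_2 has invariant factor 2 > 1, so H_1 ≅ Z ⊕ Z/2Z.
  H_2: rank ker ∂_2 − rank ∂_3 = (18 − 18) − 0 = 0, and there is no ∂_3, so H_2 ≅ 0.

H_0 = Z,  H_1 = Z ⊕ Z/2Z,  H_2 = 0.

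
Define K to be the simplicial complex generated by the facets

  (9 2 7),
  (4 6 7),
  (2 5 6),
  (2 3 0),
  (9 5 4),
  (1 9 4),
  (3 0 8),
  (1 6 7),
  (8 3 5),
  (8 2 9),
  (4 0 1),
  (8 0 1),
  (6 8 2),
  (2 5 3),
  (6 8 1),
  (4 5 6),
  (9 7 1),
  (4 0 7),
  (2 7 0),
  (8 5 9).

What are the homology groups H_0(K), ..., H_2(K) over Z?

We work with the vertex ordering 0 < 1 < 2 < 3 < 4 < 5 < 6 < 7 < 8 < 9. The simplices of K, each written with vertices in increasing order, are:

  0-simplices (10): [0], [1], [2], [3], [4], [5], [6], [7], [8], [9]
  1-simplices (30): (30 of them)
  2-simplices (20): (20 of them)

Hence C_0 ≅ Z^10, C_1 ≅ Z^30, C_2 ≅ Z^20.

∂_1: C_1 → C_0 sends each edge [p,q] (with p < q) to q − p. For instance
  ∂[2,7] = [7] − [2].
The resulting 10×30 matrix has rank 9, and its Smith normal form has invariant factors (1,1,1,1,1,1,1,1,1).

∂_2: C_2 → C_1 acts by ∂[p,q,r] = [q,r] − [p,r] + [p,q]. For instance
  ∂[1,4,9] = [4,9] − [1,9] + [1,4],
  ∂[5,8,9] = [8,9] − [5,9] + [5,8].
As a 30×20 matrix over Z this has rank 20, with invariant factors (1,1,1,1,1,1,1,1,1,1,1,1,1,1,1,1,1,1,1,2).

Now H_k = ker ∂_k / im ∂_{k+1}, so:

  H_0: rank C_0 − rank ∂_1 = 10 − 9 = 1, and the invariant factors of ∂_1 are all 1, so H_0 = Z.
  H_1: rank ker ∂_1 − rank ∂_2 = (30 − 9) − 20 = 1, and ∂_2 has invariant factor 2 > 1, so H_1 = Z ⊕ Z/2.
  H_2: rank ker ∂_2 − rank ∂_3 = (20 − 20) − 0 = 0, and there is no ∂_3, so H_2 = 0.

As a check, the Euler characteristic is 10 − 30 + 20 = 0, which agrees with 1 − 1 + 0 = 0.
(K is a triangulation of the Klein bottle.)

H_0 = Z,  H_1 = Z ⊕ Z/2,  H_2 = 0.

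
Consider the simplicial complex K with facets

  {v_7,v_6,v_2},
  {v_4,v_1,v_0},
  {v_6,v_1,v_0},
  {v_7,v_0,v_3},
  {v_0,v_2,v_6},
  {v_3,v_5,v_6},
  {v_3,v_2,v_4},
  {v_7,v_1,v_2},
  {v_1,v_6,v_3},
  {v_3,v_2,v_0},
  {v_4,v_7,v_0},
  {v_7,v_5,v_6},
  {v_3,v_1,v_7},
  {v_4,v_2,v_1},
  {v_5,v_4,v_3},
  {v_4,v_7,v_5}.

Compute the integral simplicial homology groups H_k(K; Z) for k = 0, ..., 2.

Order the vertices as v_0 < v_1 < v_2 < v_3 < v_4 < v_5 < v_6 < v_7. Listing each simplex with vertices in this order, K has dimension 2 with simplices:

  0-simplices (8): [v_0], [v_1], [v_2], [v_3], [v_4], [v_5], [v_6], [v_7]
  1-simplices (24): (24 of them)
  2-simplices (16): (16 of them)

giving chain groups C_0 ≅ Z^8, C_1 ≅ Z^24, C_2 ≅ Z^16.

Boundary ∂_1: C_1 → C_0 sends each edge [p,q] (with p < q) to q − p. For instance
  ∂[v_0,v_4] = [v_4] − [v_0].
The 8×24 boundary matrix has rank 7 and Smith normal form diag(1,1,1,1,1,1,1).

Boundary ∂_2: C_2 → C_1 sends each 2-simplex [p,q,r] to [q,r] − [p,r] + [p,q]. For instance
  ∂[v_3,v_4,v_5] = [v_4,v_5] − [v_3,v_5] + [v_3,v_4],
  ∂[v_1,v_2,v_4] = [v_2,v_4] − [v_1,v_4] + [v_1,v_2].
The resulting 24×16 matrix has rank 15, and its Smith normal form has invariant factors (1,1,1,1,1,1,1,1,1,1,1,1,1,1,1).

Computing H_k = (kernel of ∂_k) / (image of ∂_{k+1}):

  H_0: rank C_0 − rank ∂_1 = 8 − 7 = 1, and the invariant factors of ∂_1 are all 1, so H_0 = Z.
  H_1: rank ker ∂_1 − rank ∂_2 = (24 − 7) − 15 = 2, and the invariant factors of ∂_2 are all 1, so H_1 = Z^2.
  H_2: rank ker ∂_2 − rank ∂_3 = (16 − 15) − 0 = 1, and there is no ∂_3, so H_2 = Z.

(K is a triangulation of the torus T^2.)

H_0 = Z,  H_1 = Z^2,  H_2 = Z.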